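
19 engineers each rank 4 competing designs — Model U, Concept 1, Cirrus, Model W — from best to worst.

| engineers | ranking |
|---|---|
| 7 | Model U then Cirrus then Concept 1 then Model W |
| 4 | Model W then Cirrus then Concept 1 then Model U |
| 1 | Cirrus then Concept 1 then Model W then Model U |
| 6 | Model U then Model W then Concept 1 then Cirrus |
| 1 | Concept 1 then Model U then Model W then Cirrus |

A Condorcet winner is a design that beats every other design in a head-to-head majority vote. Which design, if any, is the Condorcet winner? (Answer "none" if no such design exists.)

Check each pair by majority over 19 ballots:
Model U vs Concept 1: 7+6 = 13 for Model U, 6 for Concept 1 — Model U by 13–6.
Model U vs Cirrus: 7+6+1 = 14 for Model U, 5 for Cirrus — Model U by 14–5.
Model U vs Model W: Model U preferred on 7+6+1 = 14 ballots; Model U wins 14–5.
Concept 1 vs Cirrus: Concept 1 is ranked higher on 6+1 = 7 ballots, Cirrus on 12. Cirrus wins 12–7.
Concept 1 vs Model W: Concept 1 is ranked higher on 7+1+1 = 9 ballots, Model W on 10. Model W wins 10–9.
Cirrus vs Model W: Cirrus preferred on 7+1 = 8 ballots; Model W wins 11–8.
Model U wins every pairwise contest, so Model U is the Condorcet winner.

Model U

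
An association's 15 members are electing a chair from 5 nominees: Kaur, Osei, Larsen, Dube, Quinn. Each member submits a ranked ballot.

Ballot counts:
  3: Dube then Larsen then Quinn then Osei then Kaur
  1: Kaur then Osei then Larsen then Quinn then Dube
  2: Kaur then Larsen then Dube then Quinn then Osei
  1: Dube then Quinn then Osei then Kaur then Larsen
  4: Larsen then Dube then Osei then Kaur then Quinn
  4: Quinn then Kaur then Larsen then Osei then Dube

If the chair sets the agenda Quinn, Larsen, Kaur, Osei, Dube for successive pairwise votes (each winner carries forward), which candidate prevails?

Round 1: Quinn vs Larsen — 5–10, Larsen advances.
Round 2: Larsen vs Kaur — 7–8, Kaur advances.
Round 3: Kaur vs Osei — 7–8, Osei advances.
Round 4: Osei vs Dube — 5–10, Dube advances.
Dube survives the agenda.

Dube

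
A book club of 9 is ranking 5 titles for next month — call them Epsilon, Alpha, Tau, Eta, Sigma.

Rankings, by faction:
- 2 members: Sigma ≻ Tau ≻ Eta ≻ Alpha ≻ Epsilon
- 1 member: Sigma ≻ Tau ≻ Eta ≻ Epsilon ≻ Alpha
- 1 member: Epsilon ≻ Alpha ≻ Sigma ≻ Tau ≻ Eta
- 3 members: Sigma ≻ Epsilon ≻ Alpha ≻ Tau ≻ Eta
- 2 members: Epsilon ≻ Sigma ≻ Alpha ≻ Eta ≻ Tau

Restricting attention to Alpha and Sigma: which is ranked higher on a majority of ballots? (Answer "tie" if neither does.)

Ballots ranking Alpha above Sigma: 1.
Ballots ranking Sigma above Alpha: 9 − 1 = 8.
Sigma wins the head-to-head 8–1.

Sigma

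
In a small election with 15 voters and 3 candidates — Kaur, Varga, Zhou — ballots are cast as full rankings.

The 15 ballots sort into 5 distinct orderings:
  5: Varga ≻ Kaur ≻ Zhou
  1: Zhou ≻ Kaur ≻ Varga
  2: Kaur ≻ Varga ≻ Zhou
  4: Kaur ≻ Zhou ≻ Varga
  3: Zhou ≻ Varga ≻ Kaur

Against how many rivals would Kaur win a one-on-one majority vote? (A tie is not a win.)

Kaur against each rival (15 voters):
Kaur vs Varga: 7 to 8, Varga.
Kaur vs Zhou: 11 to 4, Kaur.
Kaur beats Zhou; loses to Varga — 1 pairwise win.

1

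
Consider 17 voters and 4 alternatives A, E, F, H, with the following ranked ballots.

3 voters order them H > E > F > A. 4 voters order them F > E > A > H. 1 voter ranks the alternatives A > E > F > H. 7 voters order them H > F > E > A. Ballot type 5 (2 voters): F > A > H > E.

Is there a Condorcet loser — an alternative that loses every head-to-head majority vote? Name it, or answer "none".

Pairwise majorities:
A vs E: 3 to 14, E.
A vs F: F, 16–1.
A vs H: 4+1+2 = 7 for A, 10 for H — H by 10–7.
E vs F: F wins 13–4.
E vs H: H, 12–5.
F vs H: F preferred on 4+1+2 = 7 ballots; H wins 10–7.
A loses to every other alternative — it is the Condorcet loser.

A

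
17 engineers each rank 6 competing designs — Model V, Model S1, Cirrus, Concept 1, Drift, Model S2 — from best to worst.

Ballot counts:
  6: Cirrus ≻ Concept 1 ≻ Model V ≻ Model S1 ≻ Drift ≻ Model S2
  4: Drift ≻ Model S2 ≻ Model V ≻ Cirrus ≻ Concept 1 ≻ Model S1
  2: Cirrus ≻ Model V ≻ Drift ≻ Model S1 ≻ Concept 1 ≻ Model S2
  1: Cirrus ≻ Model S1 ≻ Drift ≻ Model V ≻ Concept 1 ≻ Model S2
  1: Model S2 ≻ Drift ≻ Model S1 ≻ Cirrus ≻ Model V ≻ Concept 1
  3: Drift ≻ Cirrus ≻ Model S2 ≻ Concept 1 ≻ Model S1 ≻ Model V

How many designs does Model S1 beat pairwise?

Model S1 against each rival (17 engineers):
Model S1 vs Model V: Model V, 12–5.
Model S1 vs Cirrus: Model S1 is ranked higher on 1 ballot, Cirrus on 16. Cirrus wins 16–1.
Model S1–Concept 1: Concept 1 13–4.
Model S1 vs Drift: Drift, 10–7.
Model S1 vs Model S2: Model S1 wins 9–8.
Model S1 beats Model S2; loses to Model V, Cirrus, Concept 1, Drift — 1 pairwise win.

1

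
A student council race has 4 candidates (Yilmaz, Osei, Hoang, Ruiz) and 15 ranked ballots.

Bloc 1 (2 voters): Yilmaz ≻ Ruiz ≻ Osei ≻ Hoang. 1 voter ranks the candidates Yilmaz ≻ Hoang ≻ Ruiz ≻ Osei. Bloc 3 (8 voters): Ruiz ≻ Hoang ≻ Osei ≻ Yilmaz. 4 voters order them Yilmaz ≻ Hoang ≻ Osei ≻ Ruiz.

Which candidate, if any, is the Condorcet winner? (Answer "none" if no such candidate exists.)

Check each pair by majority over 15 ballots:
Yilmaz vs Osei: Osei, 8–7.
Yilmaz vs Hoang: Yilmaz preferred on 2+1+4 = 7 ballots; Hoang wins 8–7.
Yilmaz vs Ruiz: Ruiz wins 8–7.
Osei vs Hoang: 2 for Osei, 13 for Hoang — Hoang by 13–2.
Osei vs Ruiz: Osei is ranked higher on 4 ballots, Ruiz on 11. Ruiz wins 11–4.
Hoang vs Ruiz: Ruiz wins 10–5.
Ruiz wins every pairwise contest, so Ruiz is the Condorcet winner.

Ruiz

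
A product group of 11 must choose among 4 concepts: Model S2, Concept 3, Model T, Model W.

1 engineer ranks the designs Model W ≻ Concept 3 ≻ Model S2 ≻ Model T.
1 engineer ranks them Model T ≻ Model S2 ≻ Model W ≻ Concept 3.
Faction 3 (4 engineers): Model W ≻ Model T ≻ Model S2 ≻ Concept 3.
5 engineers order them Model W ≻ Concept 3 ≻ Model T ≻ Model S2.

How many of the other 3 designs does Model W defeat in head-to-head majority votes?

Model W against each rival (11 engineers):
Model W vs Model S2: 1+4+5 = 10 for Model W, 1 for Model S2 — Model W by 10–1.
Model W vs Concept 3: Model W, 11–0.
Model W vs Model T: Model W preferred on 1+4+5 = 10 ballots; Model W wins 10–1.
Model W beats Model S2, Concept 3, Model T — 3 pairwise wins.

3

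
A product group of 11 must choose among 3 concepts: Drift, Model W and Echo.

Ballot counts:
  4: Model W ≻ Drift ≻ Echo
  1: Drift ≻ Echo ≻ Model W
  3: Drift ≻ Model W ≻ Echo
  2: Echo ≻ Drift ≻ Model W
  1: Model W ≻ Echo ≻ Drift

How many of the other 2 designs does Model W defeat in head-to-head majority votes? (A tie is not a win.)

1

Model W against each rival (11 engineers):
Model W vs Drift: Model W is ranked higher on 4+1 = 5 ballots, Drift on 6. Drift wins 6–5.
Model W vs Echo: Model W, 8–3.
Model W beats Echo; loses to Drift — 1 pairwise win.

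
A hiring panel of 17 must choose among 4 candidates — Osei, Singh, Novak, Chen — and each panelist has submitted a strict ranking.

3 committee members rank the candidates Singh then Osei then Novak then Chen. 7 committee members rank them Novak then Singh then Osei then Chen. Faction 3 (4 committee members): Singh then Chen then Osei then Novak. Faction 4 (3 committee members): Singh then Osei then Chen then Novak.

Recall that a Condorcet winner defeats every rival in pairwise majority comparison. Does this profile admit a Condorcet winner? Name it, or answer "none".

Singh

Check each pair by majority over 17 ballots:
Osei vs Singh: 0 to 17, Singh.
Osei vs Novak: 3+4+3 = 10 for Osei, 7 for Novak — Osei by 10–7.
Osei vs Chen: Osei is ranked higher on 3+7+3 = 13 ballots, Chen on 4. Osei wins 13–4.
Singh vs Novak: Singh preferred on 3+4+3 = 10 ballots; Singh wins 10–7.
Singh vs Chen: 3+7+4+3 = 17 for Singh, 0 for Chen — Singh by 17–0.
Novak vs Chen: 10 to 7, Novak.
Singh defeats every rival head-to-head and is the Condorcet winner.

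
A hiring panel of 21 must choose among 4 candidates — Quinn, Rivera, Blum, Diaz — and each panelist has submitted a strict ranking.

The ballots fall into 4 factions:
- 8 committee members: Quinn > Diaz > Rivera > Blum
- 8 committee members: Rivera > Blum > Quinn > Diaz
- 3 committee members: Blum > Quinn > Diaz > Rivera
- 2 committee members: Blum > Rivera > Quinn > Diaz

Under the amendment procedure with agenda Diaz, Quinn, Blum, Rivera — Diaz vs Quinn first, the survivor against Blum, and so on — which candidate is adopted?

Round 1: Diaz vs Quinn — 0–21, Quinn advances.
Round 2: Quinn vs Blum — 8–13, Blum advances.
Round 3: Blum vs Rivera — 5–16, Rivera advances.
Rivera survives the agenda.

Rivera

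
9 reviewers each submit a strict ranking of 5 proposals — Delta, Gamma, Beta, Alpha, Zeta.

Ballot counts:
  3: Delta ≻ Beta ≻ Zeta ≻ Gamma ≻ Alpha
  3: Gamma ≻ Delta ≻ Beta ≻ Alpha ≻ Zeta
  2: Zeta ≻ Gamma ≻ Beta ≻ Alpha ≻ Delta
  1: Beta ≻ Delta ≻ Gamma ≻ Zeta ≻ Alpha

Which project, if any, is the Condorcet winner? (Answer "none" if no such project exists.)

Check each pair by majority over 9 ballots:
Delta vs Gamma: Gamma wins 5–4.
Delta–Beta: Delta 6–3.
Delta–Alpha: Delta 7–2.
Delta–Zeta: Delta 7–2.
Gamma vs Beta: Gamma, 5–4.
Gamma–Alpha: Gamma 9–0.
Gamma vs Zeta: Zeta, 5–4.
Beta vs Alpha: Beta, 9–0.
Beta vs Zeta: Beta wins 7–2.
Alpha vs Zeta: Zeta wins 6–3.
Each project drops at least one matchup (Delta loses to Gamma; Gamma loses to Zeta; Beta loses to Delta; Alpha loses to Delta; Zeta loses to Delta); the cycle Delta → Zeta → Gamma → Delta rules out a Condorcet winner.

none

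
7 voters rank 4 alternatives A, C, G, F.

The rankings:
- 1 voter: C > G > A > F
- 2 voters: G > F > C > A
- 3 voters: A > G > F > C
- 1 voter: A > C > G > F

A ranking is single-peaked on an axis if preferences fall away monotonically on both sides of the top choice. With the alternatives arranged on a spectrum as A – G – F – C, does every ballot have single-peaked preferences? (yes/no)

Axis positions: A=1, G=2, F=3, C=4.
Type 1: ranking walks positions 4-2-1-3; G is ranked above F even though F lies between G and the peak C on the axis — preferences dip and rise again. Not single-peaked.
Type 2 (peak G at position 2): ranking walks positions 2-3-4-1, expanding outward from the peak — single-peaked.
Type 3 (peak A at position 1): ranking walks positions 1-2-3-4, expanding outward from the peak — single-peaked.
Type 4: ranking walks positions 1-4-2-3; C is ranked above G even though G lies between C and the peak A on the axis — preferences dip and rise again. Not single-peaked.
Type 1 violates single-peakedness, so the profile is not single-peaked on this axis.

no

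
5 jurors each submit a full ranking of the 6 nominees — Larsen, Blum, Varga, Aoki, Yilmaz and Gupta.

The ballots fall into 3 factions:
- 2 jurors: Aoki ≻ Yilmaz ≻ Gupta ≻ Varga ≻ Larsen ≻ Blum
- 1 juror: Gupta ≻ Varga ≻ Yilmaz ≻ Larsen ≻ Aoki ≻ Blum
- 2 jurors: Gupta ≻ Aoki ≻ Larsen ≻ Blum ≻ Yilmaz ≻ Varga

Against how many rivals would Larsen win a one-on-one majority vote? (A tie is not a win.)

Larsen against each rival (5 jurors):
Larsen vs Blum: Larsen wins 5–0.
Larsen vs Varga: Varga, 3–2.
Larsen vs Aoki: Larsen is ranked higher on 1 ballot, Aoki on 4. Aoki wins 4–1.
Larsen vs Yilmaz: 2 for Larsen, 3 for Yilmaz — Yilmaz by 3–2.
Larsen–Gupta: Gupta 5–0.
Larsen beats Blum; loses to Varga, Aoki, Yilmaz, Gupta — 1 pairwise win.

1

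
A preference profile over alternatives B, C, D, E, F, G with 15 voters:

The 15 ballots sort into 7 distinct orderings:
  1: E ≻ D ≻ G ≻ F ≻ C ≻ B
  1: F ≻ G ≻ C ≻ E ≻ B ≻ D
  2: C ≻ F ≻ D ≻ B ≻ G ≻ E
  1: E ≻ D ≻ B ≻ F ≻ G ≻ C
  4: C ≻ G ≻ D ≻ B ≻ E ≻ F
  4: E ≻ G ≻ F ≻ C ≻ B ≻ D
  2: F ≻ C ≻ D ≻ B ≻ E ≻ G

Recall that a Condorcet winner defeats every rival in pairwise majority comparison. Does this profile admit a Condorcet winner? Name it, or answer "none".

none

Head-to-head results (15 voters):
B vs C: B preferred on 1 ballot; C wins 14–1.
B–D: D 10–5.
B vs E: B wins 8–7.
B vs F: 1+4 = 5 for B, 10 for F — F by 10–5.
B vs G: B is ranked higher on 2+1+2 = 5 ballots, G on 10. G wins 10–5.
C vs D: C wins 13–2.
C–E: C 9–6.
C vs F: F, 9–6.
C vs G: 2+4+2 = 8 for C, 7 for G — C by 8–7.
D vs E: 2+4+2 = 8 for D, 7 for E — D by 8–7.
D–F: F 9–6.
D–G: G 9–6.
E vs F: 10 to 5, E.
E vs G: 1+1+4+2 = 8 for E, 7 for G — E by 8–7.
F–G: G 9–6.
Each alternative drops at least one matchup (B loses to C; C loses to F; D loses to C; E loses to B; F loses to E; G loses to C); the cycle B > E > F > B rules out a Condorcet winner.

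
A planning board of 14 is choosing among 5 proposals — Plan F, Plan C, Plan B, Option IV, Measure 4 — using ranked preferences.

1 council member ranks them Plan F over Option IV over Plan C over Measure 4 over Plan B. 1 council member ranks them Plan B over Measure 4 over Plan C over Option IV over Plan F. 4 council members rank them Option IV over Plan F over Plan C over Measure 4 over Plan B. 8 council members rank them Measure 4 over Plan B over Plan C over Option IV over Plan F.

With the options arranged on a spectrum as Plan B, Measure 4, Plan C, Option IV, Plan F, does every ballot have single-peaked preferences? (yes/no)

Axis positions: Plan B=1, Measure 4=2, Plan C=3, Option IV=4, Plan F=5.
Type 1 (peak Plan F at position 5): ranking walks positions 5-4-3-2-1, expanding outward from the peak — single-peaked.
Type 2 (peak Plan B at position 1): ranking walks positions 1-2-3-4-5, expanding outward from the peak — single-peaked.
Type 3 (peak Option IV at position 4): ranking walks positions 4-5-3-2-1, expanding outward from the peak — single-peaked.
Type 4 (peak Measure 4 at position 2): ranking walks positions 2-1-3-4-5, expanding outward from the peak — single-peaked.
Every ranking is single-peaked on this axis.

yes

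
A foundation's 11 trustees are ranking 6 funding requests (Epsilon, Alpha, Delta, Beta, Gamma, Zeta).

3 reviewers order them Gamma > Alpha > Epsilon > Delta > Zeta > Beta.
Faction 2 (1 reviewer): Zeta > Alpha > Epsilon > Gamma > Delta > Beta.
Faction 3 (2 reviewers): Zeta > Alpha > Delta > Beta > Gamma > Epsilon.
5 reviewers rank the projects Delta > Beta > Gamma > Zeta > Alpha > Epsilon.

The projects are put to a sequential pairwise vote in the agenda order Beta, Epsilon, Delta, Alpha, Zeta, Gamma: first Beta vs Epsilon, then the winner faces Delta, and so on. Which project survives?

Round 1: Beta vs Epsilon — 7–4, Beta advances.
Round 2: Beta vs Delta — 0–11, Delta advances.
Round 3: Delta vs Alpha — 5–6, Alpha advances.
Round 4: Alpha vs Zeta — 3–8, Zeta advances.
Round 5: Zeta vs Gamma — 3–8, Gamma advances.
The agenda winner is Gamma.

Gamma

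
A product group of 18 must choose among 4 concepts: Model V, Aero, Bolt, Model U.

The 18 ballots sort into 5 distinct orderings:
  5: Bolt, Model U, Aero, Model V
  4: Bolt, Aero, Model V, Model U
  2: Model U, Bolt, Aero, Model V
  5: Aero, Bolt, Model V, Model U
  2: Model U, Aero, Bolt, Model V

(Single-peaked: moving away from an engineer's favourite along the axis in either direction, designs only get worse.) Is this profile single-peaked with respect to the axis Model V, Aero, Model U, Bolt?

Axis positions: Model V=1, Aero=2, Model U=3, Bolt=4.
Type 1 (peak Bolt at position 4): ranking walks positions 4-3-2-1, expanding outward from the peak — single-peaked.
Type 2: ranking walks positions 4-2-1-3; Aero is ranked above Model U even though Model U lies between Aero and the peak Bolt on the axis — preferences dip and rise again. Not single-peaked.
Type 3 (peak Model U at position 3): ranking walks positions 3-4-2-1, expanding outward from the peak — single-peaked.
Type 4: ranking walks positions 2-4-1-3; Bolt is ranked above Model U even though Model U lies between Bolt and the peak Aero on the axis — preferences dip and rise again. Not single-peaked.
Type 5 (peak Model U at position 3): ranking walks positions 3-2-4-1, expanding outward from the peak — single-peaked.
Type 2 violates single-peakedness, so the profile is not single-peaked on this axis.

no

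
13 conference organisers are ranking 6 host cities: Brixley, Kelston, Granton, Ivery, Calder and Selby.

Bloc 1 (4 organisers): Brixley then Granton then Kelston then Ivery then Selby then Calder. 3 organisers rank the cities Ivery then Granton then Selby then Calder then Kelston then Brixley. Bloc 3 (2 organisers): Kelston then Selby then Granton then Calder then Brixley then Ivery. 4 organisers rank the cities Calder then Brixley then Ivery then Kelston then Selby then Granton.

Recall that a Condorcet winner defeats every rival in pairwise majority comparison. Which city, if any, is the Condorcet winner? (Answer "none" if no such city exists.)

Check each pair by majority over 13 ballots:
Brixley–Kelston: Brixley 8–5.
Brixley–Granton: Brixley 8–5.
Brixley–Ivery: Brixley 10–3.
Brixley vs Calder: Calder wins 9–4.
Brixley vs Selby: Brixley wins 8–5.
Kelston vs Granton: Granton wins 7–6.
Kelston vs Ivery: Ivery wins 7–6.
Kelston–Calder: Calder 7–6.
Kelston vs Selby: Kelston wins 10–3.
Granton vs Ivery: Ivery, 7–6.
Granton vs Calder: Granton, 9–4.
Granton vs Selby: Granton wins 7–6.
Ivery–Calder: Ivery 7–6.
Ivery vs Selby: Ivery wins 11–2.
Calder vs Selby: Selby, 9–4.
Each city drops at least one matchup (Brixley loses to Calder; Kelston loses to Brixley; Granton loses to Brixley; Ivery loses to Brixley; Calder loses to Granton; Selby loses to Brixley); the cycle Brixley → Granton → Calder → Brixley rules out a Condorcet winner.

none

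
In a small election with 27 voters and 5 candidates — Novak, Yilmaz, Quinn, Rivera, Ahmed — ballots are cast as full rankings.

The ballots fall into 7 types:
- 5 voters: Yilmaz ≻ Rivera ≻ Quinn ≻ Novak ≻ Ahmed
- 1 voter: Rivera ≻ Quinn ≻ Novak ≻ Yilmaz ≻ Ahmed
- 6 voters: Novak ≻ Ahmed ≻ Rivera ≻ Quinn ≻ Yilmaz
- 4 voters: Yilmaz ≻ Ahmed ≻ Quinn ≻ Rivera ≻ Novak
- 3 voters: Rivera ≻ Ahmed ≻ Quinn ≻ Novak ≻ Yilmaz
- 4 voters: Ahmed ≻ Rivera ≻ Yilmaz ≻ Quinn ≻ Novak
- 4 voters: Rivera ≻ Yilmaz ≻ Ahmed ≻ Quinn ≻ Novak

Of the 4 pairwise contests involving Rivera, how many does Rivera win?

3

Rivera against each rival (27 voters):
Rivera vs Novak: Rivera, 21–6.
Rivera vs Yilmaz: 1+6+3+4+4 = 18 for Rivera, 9 for Yilmaz — Rivera by 18–9.
Rivera vs Quinn: Rivera is ranked higher on 5+1+6+3+4+4 = 23 ballots, Quinn on 4. Rivera wins 23–4.
Rivera–Ahmed: Ahmed 14–13.
Rivera beats Novak, Yilmaz, Quinn; loses to Ahmed — 3 pairwise wins.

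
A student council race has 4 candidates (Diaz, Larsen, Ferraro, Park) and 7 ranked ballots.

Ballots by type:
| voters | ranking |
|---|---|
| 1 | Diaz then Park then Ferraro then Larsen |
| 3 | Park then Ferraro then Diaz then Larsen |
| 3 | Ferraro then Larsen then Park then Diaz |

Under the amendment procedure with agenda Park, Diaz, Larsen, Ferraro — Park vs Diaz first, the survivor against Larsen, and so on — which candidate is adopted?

Round 1: Park vs Diaz — 6–1, Park advances.
Round 2: Park vs Larsen — 4–3, Park advances.
Round 3: Park vs Ferraro — 4–3, Park advances.
Park survives the agenda.

Park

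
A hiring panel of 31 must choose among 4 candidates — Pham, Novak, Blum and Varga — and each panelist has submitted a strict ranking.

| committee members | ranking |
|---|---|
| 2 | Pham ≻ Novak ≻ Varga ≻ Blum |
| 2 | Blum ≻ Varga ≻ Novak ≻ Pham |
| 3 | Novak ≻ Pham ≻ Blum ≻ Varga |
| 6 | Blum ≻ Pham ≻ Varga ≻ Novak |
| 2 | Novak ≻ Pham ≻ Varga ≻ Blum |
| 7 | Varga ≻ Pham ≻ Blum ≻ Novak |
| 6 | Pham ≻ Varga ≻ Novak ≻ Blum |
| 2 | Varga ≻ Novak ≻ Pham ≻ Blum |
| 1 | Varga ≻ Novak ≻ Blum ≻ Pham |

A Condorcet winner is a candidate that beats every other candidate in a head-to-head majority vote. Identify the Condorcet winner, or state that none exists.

Pham

Check each pair by majority over 31 ballots:
Pham vs Novak: 2+6+7+6 = 21 for Pham, 10 for Novak — Pham by 21–10.
Pham vs Blum: Pham preferred on 2+3+2+7+6+2 = 22 ballots; Pham wins 22–9.
Pham vs Varga: 19 to 12, Pham.
Novak vs Blum: 16 to 15, Novak.
Novak vs Varga: 2+3+2 = 7 for Novak, 24 for Varga — Varga by 24–7.
Blum vs Varga: Blum is ranked higher on 2+3+6 = 11 ballots, Varga on 20. Varga wins 20–11.
Pham defeats every rival head-to-head and is the Condorcet winner.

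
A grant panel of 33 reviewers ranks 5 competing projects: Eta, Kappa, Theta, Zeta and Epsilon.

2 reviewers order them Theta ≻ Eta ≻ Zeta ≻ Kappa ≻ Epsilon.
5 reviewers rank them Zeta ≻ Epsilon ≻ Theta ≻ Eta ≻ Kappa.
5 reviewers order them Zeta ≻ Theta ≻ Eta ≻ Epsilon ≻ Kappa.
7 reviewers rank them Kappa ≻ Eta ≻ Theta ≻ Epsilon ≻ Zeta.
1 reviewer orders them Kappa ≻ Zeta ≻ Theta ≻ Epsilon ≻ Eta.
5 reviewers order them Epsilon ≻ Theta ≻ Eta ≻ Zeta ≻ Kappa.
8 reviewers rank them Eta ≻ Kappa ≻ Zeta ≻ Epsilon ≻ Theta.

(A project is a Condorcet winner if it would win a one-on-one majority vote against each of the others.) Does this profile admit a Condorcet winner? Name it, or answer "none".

Head-to-head results (33 reviewers):
Eta–Kappa: Eta 25–8.
Eta–Theta: Theta 18–15.
Eta–Zeta: Eta 22–11.
Eta–Epsilon: Eta 22–11.
Kappa–Theta: Theta 17–16.
Kappa–Zeta: Zeta 17–16.
Kappa vs Epsilon: Kappa, 18–15.
Theta vs Zeta: Zeta, 19–14.
Theta–Epsilon: Epsilon 18–15.
Zeta vs Epsilon: Zeta, 21–12.
Every project loses at least once (Eta loses to Theta; Kappa loses to Eta; Theta loses to Zeta; Zeta loses to Eta; Epsilon loses to Eta). The majority relation contains the cycle Eta > Zeta > Theta > Eta, so there is no Condorcet winner.

none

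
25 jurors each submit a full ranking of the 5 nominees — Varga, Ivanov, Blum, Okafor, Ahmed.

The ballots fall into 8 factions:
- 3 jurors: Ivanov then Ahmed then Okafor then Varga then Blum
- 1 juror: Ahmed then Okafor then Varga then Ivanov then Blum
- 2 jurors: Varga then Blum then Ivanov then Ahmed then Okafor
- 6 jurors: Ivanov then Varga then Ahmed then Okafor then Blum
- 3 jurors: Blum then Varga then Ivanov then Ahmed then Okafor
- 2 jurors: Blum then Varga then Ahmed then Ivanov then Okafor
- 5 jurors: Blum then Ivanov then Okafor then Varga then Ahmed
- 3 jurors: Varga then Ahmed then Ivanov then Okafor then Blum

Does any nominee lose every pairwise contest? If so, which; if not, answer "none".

Head-to-head results (25 jurors):
Varga vs Ivanov: 1+2+3+2+3 = 11 for Varga, 14 for Ivanov — Ivanov by 14–11.
Varga vs Blum: 15 to 10, Varga.
Varga vs Okafor: Varga wins 16–9.
Varga–Ahmed: Varga 21–4.
Ivanov vs Blum: Ivanov, 13–12.
Ivanov vs Okafor: Ivanov is ranked higher on 24 ballots, Okafor on 1. Ivanov wins 24–1.
Ivanov vs Ahmed: Ivanov wins 19–6.
Blum vs Okafor: Blum preferred on 2+3+2+5 = 12 ballots; Okafor wins 13–12.
Blum vs Ahmed: Ahmed wins 13–12.
Okafor–Ahmed: Ahmed 20–5.
Blum is beaten in every head-to-head and is the Condorcet loser.

Blum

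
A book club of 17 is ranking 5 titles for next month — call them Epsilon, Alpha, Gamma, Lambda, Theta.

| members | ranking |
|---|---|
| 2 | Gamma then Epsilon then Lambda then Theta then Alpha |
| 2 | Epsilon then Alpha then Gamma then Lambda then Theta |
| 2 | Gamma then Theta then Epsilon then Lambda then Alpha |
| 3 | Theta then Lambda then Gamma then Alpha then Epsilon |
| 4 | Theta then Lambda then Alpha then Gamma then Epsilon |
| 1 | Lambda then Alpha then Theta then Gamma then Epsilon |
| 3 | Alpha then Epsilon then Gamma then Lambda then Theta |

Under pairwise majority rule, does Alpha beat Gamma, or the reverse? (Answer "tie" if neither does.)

Alpha

Ballots ranking Alpha above Gamma: 2 + 4 + 1 + 3 = 10.
Ballots ranking Gamma above Alpha: 17 − 10 = 7.
Alpha wins the head-to-head 10–7.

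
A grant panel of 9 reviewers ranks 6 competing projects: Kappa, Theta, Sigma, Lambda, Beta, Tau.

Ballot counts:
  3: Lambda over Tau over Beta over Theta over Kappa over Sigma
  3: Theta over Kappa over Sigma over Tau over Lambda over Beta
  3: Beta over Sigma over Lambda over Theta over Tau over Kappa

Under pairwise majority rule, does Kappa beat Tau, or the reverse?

Ballots ranking Kappa above Tau: 3.
Ballots ranking Tau above Kappa: 9 − 3 = 6.
Tau wins the head-to-head 6–3.

Tau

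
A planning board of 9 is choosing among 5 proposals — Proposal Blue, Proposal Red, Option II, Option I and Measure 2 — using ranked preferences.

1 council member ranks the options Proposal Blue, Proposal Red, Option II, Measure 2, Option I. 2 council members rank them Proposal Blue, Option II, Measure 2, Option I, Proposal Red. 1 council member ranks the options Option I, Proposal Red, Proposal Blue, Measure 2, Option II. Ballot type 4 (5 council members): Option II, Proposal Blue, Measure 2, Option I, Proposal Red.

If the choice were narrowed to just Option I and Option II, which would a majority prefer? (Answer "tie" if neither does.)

Option II

Ballots ranking Option I above Option II: 1.
Ballots ranking Option II above Option I: 9 − 1 = 8.
Option II wins the head-to-head 8–1.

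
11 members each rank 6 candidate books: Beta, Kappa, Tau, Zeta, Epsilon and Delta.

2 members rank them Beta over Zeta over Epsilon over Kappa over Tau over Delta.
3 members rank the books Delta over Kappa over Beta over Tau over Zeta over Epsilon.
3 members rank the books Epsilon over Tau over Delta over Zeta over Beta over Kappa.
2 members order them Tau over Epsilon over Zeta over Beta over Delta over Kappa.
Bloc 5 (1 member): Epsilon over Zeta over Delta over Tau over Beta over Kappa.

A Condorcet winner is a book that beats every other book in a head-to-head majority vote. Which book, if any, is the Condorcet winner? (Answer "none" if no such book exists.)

Epsilon

Pairwise majorities:
Beta vs Kappa: 8 to 3, Beta.
Beta vs Tau: Beta preferred on 2+3 = 5 ballots; Tau wins 6–5.
Beta vs Zeta: Beta preferred on 2+3 = 5 ballots; Zeta wins 6–5.
Beta vs Epsilon: 5 to 6, Epsilon.
Beta vs Delta: 2+2 = 4 for Beta, 7 for Delta — Delta by 7–4.
Kappa vs Tau: 5 to 6, Tau.
Kappa vs Zeta: Kappa preferred on 3 ballots; Zeta wins 8–3.
Kappa vs Epsilon: Kappa preferred on 3 ballots; Epsilon wins 8–3.
Kappa vs Delta: 2 for Kappa, 9 for Delta — Delta by 9–2.
Tau vs Zeta: Tau is ranked higher on 3+3+2 = 8 ballots, Zeta on 3. Tau wins 8–3.
Tau vs Epsilon: Tau is ranked higher on 3+2 = 5 ballots, Epsilon on 6. Epsilon wins 6–5.
Tau vs Delta: Tau preferred on 2+3+2 = 7 ballots; Tau wins 7–4.
Zeta vs Epsilon: Zeta is ranked higher on 2+3 = 5 ballots, Epsilon on 6. Epsilon wins 6–5.
Zeta vs Delta: Zeta is ranked higher on 2+2+1 = 5 ballots, Delta on 6. Delta wins 6–5.
Epsilon vs Delta: Epsilon preferred on 2+3+2+1 = 8 ballots; Epsilon wins 8–3.
Epsilon wins every pairwise contest, so Epsilon is the Condorcet winner.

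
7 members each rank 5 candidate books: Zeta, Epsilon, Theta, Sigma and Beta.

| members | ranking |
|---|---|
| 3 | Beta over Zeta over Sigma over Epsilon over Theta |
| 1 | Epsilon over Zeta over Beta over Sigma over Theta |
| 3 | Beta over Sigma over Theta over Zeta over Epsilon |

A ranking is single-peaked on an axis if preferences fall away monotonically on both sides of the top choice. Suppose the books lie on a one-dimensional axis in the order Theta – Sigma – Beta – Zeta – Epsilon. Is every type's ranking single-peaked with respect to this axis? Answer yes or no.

Axis positions: Theta=1, Sigma=2, Beta=3, Zeta=4, Epsilon=5.
Type 1 (peak Beta at position 3): ranking walks positions 3-4-2-5-1, expanding outward from the peak — single-peaked.
Type 2 (peak Epsilon at position 5): ranking walks positions 5-4-3-2-1, expanding outward from the peak — single-peaked.
Type 3 (peak Beta at position 3): ranking walks positions 3-2-1-4-5, expanding outward from the peak — single-peaked.
Every ranking is single-peaked on this axis.

yes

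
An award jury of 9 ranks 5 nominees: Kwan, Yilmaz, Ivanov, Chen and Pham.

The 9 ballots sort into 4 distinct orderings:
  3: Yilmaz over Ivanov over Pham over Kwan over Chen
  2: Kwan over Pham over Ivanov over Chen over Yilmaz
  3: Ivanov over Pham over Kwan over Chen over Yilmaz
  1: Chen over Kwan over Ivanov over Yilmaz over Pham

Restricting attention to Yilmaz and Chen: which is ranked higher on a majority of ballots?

Chen

Ballots ranking Yilmaz above Chen: 3.
Ballots ranking Chen above Yilmaz: 9 − 3 = 6.
Chen wins the head-to-head 6–3.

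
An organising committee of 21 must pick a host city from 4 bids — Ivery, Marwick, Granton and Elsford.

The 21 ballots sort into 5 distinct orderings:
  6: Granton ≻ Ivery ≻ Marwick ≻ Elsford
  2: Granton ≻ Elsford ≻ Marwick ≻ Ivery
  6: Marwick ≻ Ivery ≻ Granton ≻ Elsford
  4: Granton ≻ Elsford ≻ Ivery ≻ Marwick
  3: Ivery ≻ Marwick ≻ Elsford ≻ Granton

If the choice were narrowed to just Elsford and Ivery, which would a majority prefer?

Ballots ranking Elsford above Ivery: 2 + 4 = 6.
Ballots ranking Ivery above Elsford: 21 − 6 = 15.
Ivery wins the head-to-head 15–6.

Ivery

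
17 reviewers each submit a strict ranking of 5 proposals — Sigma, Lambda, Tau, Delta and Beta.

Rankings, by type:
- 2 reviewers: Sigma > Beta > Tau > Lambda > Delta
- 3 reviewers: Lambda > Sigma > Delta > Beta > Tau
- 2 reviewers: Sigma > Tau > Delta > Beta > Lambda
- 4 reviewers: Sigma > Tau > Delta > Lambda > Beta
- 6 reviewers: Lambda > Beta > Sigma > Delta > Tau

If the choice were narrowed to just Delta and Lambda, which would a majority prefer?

Ballots ranking Delta above Lambda: 2 + 4 = 6.
Ballots ranking Lambda above Delta: 17 − 6 = 11.
Lambda wins the head-to-head 11–6.

Lambda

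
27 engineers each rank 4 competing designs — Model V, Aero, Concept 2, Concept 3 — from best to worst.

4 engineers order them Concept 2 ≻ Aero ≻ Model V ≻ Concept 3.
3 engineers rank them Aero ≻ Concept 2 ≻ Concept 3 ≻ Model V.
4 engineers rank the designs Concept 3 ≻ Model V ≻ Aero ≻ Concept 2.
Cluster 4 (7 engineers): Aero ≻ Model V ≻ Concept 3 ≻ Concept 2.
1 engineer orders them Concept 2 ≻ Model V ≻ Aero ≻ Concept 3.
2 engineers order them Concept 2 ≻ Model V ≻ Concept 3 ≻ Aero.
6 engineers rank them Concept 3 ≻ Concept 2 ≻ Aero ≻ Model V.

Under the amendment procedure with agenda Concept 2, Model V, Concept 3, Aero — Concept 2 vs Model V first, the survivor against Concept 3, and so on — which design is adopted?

Round 1: Concept 2 vs Model V — 16–11, Concept 2 advances.
Round 2: Concept 2 vs Concept 3 — 10–17, Concept 3 advances.
Round 3: Concept 3 vs Aero — 12–15, Aero advances.
Aero survives the agenda.

Aero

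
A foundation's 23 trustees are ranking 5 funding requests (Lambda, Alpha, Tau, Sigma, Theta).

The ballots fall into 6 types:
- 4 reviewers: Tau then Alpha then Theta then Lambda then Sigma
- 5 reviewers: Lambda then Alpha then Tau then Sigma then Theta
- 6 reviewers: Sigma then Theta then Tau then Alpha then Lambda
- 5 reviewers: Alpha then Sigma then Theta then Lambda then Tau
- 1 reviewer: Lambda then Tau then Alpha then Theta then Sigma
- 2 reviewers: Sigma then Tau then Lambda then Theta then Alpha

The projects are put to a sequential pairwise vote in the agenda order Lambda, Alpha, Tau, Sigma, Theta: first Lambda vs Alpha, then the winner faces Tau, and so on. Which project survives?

Sigma

Round 1: Lambda vs Alpha — 8–15, Alpha advances.
Round 2: Alpha vs Tau — 10–13, Tau advances.
Round 3: Tau vs Sigma — 10–13, Sigma advances.
Round 4: Sigma vs Theta — 18–5, Sigma advances.
Sigma survives the agenda.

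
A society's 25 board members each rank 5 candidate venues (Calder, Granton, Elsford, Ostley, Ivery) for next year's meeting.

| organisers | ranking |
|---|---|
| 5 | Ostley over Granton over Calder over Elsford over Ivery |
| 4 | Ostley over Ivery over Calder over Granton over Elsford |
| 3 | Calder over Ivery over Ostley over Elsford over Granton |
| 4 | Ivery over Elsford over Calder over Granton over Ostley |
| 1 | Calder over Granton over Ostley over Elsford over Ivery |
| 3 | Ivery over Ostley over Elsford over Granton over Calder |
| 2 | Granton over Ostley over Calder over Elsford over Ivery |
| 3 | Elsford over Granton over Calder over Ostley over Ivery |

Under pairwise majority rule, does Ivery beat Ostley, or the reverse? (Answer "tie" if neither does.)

Ballots ranking Ivery above Ostley: 3 + 4 + 3 = 10.
Ballots ranking Ostley above Ivery: 25 − 10 = 15.
Ostley wins the head-to-head 15–10.

Ostley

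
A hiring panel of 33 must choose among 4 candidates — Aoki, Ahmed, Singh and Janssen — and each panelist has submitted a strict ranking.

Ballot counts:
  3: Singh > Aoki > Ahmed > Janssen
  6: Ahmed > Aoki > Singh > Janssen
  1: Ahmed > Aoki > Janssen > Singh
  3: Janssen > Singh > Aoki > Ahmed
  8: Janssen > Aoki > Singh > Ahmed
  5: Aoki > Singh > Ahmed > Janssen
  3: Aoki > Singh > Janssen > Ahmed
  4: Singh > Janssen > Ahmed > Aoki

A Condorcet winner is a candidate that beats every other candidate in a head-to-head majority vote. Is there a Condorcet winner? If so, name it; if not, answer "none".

Check each pair by majority over 33 ballots:
Aoki vs Ahmed: Aoki wins 22–11.
Aoki vs Singh: 6+1+8+5+3 = 23 for Aoki, 10 for Singh — Aoki by 23–10.
Aoki vs Janssen: Aoki wins 18–15.
Ahmed–Singh: Singh 26–7.
Ahmed vs Janssen: Janssen, 18–15.
Singh vs Janssen: Singh, 21–12.
Aoki beats each of Ahmed, Singh, Janssen — Aoki is the Condorcet winner.

Aoki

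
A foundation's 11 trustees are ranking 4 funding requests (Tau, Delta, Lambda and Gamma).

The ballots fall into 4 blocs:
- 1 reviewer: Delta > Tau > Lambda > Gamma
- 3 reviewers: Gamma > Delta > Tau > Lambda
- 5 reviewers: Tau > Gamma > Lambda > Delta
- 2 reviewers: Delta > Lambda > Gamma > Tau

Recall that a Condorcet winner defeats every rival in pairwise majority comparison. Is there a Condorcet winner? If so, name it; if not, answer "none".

none

Check each pair by majority over 11 ballots:
Tau vs Delta: 5 for Tau, 6 for Delta — Delta by 6–5.
Tau vs Lambda: 1+3+5 = 9 for Tau, 2 for Lambda — Tau by 9–2.
Tau vs Gamma: 1+5 = 6 for Tau, 5 for Gamma — Tau by 6–5.
Delta vs Lambda: Delta preferred on 1+3+2 = 6 ballots; Delta wins 6–5.
Delta vs Gamma: 1+2 = 3 for Delta, 8 for Gamma — Gamma by 8–3.
Lambda vs Gamma: Lambda is ranked higher on 1+2 = 3 ballots, Gamma on 8. Gamma wins 8–3.
Every project loses at least once (Tau loses to Delta; Delta loses to Gamma; Lambda loses to Tau; Gamma loses to Tau). The majority relation contains the cycle Tau → Gamma → Delta → Tau, so there is no Condorcet winner.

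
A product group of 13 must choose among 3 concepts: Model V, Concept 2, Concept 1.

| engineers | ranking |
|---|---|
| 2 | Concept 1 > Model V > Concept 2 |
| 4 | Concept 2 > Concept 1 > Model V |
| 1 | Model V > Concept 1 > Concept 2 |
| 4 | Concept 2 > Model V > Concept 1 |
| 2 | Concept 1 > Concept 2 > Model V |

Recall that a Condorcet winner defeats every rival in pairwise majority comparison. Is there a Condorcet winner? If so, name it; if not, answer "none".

Check each pair by majority over 13 ballots:
Model V–Concept 2: Concept 2 10–3.
Model V–Concept 1: Concept 1 8–5.
Concept 2 vs Concept 1: Concept 2 wins 8–5.
Concept 2 wins every pairwise contest, so Concept 2 is the Condorcet winner.

Concept 2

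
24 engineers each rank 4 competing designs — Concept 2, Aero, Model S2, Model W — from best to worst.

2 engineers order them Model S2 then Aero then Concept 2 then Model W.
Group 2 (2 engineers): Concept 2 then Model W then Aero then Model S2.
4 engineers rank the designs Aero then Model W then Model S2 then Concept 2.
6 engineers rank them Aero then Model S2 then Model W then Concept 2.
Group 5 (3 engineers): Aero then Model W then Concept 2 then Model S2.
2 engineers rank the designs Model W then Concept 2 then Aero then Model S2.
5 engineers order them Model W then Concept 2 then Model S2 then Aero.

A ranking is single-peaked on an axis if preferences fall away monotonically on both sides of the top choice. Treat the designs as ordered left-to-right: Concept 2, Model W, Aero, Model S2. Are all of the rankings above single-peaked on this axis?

no

Axis positions: Concept 2=1, Model W=2, Aero=3, Model S2=4.
Group 1: ranking walks positions 4-3-1-2; Concept 2 is ranked above Model W even though Model W lies between Concept 2 and the peak Model S2 on the axis — preferences dip and rise again. Not single-peaked.
Group 2 (peak Concept 2 at position 1): ranking walks positions 1-2-3-4, expanding outward from the peak — single-peaked.
Group 3 (peak Aero at position 3): ranking walks positions 3-2-4-1, expanding outward from the peak — single-peaked.
Group 4 (peak Aero at position 3): ranking walks positions 3-4-2-1, expanding outward from the peak — single-peaked.
Group 5 (peak Aero at position 3): ranking walks positions 3-2-1-4, expanding outward from the peak — single-peaked.
Group 6 (peak Model W at position 2): ranking walks positions 2-1-3-4, expanding outward from the peak — single-peaked.
Group 7: ranking walks positions 2-1-4-3; Model S2 is ranked above Aero even though Aero lies between Model S2 and the peak Model W on the axis — preferences dip and rise again. Not single-peaked.
Group 1 violates single-peakedness, so the profile is not single-peaked on this axis.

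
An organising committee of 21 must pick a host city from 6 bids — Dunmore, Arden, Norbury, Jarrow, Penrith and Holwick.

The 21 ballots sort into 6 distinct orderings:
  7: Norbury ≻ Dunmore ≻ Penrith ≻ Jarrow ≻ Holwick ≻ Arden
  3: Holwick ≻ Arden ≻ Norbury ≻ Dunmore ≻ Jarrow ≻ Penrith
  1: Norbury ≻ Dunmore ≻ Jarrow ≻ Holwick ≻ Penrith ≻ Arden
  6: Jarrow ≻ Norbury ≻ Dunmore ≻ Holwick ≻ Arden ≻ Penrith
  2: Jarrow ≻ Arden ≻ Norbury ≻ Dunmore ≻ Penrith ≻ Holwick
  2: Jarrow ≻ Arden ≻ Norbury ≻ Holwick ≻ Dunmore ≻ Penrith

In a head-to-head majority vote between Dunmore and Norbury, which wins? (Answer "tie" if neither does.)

No ballot ranks Dunmore above Norbury: 0.
Ballots ranking Norbury above Dunmore: 21 − 0 = 21.
Norbury wins the head-to-head 21–0.

Norbury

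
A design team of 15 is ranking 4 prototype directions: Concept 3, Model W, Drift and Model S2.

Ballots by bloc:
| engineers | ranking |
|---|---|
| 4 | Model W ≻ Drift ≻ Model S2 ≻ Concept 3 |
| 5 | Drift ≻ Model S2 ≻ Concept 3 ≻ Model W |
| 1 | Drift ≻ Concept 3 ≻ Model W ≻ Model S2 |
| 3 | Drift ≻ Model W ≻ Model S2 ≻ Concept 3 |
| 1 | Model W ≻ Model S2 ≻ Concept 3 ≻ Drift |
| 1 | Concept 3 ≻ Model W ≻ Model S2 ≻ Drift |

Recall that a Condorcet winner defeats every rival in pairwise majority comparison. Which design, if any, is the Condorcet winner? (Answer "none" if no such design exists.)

Drift

Head-to-head results (15 engineers):
Concept 3 vs Model W: Model W wins 8–7.
Concept 3 vs Drift: Drift, 13–2.
Concept 3–Model S2: Model S2 13–2.
Model W–Drift: Drift 9–6.
Model W vs Model S2: Model W, 10–5.
Drift–Model S2: Drift 13–2.
Drift beats each of Concept 3, Model W, Model S2 — Drift is the Condorcet winner.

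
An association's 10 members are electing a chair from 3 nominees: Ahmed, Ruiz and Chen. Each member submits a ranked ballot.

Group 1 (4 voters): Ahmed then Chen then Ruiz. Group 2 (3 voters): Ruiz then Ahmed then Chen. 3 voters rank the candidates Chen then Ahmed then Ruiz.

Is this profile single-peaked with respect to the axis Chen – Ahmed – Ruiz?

Axis positions: Chen=1, Ahmed=2, Ruiz=3.
Group 1 (peak Ahmed at position 2): ranking walks positions 2-1-3, expanding outward from the peak — single-peaked.
Group 2 (peak Ruiz at position 3): ranking walks positions 3-2-1, expanding outward from the peak — single-peaked.
Group 3 (peak Chen at position 1): ranking walks positions 1-2-3, expanding outward from the peak — single-peaked.
Every ranking is single-peaked on this axis.

yes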